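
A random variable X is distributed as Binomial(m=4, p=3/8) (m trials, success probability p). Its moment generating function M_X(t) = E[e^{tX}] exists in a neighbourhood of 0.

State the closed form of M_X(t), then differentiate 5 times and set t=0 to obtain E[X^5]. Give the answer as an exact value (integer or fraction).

E[X^5] = M′′′′′(0) = 16179/256

M_X(t) = (3*e^(t)/8 + 5/8)^4
M′(t) = 81*e^(4*t)/1024 + 405*e^(3*t)/1024 + 675*e^(2*t)/1024 + 375*e^(t)/1024
M′′(t) = 81*e^(4*t)/256 + 1215*e^(3*t)/1024 + 675*e^(2*t)/512 + 375*e^(t)/1024
M′′′(t) = 81*e^(4*t)/64 + 3645*e^(3*t)/1024 + 675*e^(2*t)/256 + 375*e^(t)/1024
M′′′′(t) = 81*e^(4*t)/16 + 10935*e^(3*t)/1024 + 675*e^(2*t)/128 + 375*e^(t)/1024
M′′′′′(t) = 81*e^(4*t)/4 + 32805*e^(3*t)/1024 + 675*e^(2*t)/64 + 375*e^(t)/1024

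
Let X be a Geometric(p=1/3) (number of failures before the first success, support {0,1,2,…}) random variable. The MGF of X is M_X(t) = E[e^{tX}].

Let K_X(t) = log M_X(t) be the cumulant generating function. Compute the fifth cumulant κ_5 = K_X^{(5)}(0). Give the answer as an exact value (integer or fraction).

M_X(t) = 1/(3*(1 - 2*e^(t)/3))
K_X(t) = log M_X(t) = -log(1 - 2*e^(t)/3) - log(3)
K^(5)(t) = (-48*e^(4*t) - 792*e^(3*t) - 1188*e^(2*t) - 162*e^(t))/(32*e^(5*t) - 240*e^(4*t) + 720*e^(3*t) - 1080*e^(2*t) + 810*e^(t) - 243)

κ_5 = K^(5)(0) = 2190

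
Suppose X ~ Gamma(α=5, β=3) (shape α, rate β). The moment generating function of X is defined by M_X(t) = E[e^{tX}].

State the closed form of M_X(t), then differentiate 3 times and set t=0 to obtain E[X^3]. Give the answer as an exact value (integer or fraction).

M_X(t) = 243/(3 - t)^5
dM/dt = 1215/(t^6 - 18*t^5 + 135*t^4 - 540*t^3 + 1215*t^2 - 1458*t + 729)
d^2M/dt^2 = -7290/(t^7 - 21*t^6 + 189*t^5 - 945*t^4 + 2835*t^3 - 5103*t^2 + 5103*t - 2187)
d^3M/dt^3 = 51030/(t^8 - 24*t^7 + 252*t^6 - 1512*t^5 + 5670*t^4 - 13608*t^3 + 20412*t^2 - 17496*t + 6561)

E[X^3] = d^3M/dt^3 |_{t=0} = 70/9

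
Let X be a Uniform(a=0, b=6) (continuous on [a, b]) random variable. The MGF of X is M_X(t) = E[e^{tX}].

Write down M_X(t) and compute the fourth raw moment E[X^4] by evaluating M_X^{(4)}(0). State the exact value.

E[X^4] = M^(4)(0) = 1296/5

M_X(t) = (e^(6*t) - 1)/(6*t)
M^(4)(t) = (216*t^4*e^(6*t) - 144*t^3*e^(6*t) + 72*t^2*e^(6*t) - 24*t*e^(6*t) + 4*e^(6*t) - 4)/t^5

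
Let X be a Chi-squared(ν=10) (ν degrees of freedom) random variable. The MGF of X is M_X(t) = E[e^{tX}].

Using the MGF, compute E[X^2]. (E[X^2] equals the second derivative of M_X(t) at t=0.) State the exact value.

M_X(t) = (1 - 2*t)^(-5)
M′(t) = 10/(64*t^6 - 192*t^5 + 240*t^4 - 160*t^3 + 60*t^2 - 12*t + 1)
M′′(t) = -120/(128*t^7 - 448*t^6 + 672*t^5 - 560*t^4 + 280*t^3 - 84*t^2 + 14*t - 1)

E[X^2] = M′′(0) = 120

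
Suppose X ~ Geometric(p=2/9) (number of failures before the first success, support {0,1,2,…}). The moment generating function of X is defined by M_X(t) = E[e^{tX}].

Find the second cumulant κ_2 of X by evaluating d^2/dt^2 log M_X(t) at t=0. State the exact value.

M_X(t) = 2/(9*(1 - 7*e^(t)/9))
K_X(t) = log M_X(t) = -log(1 - 7*e^(t)/9) - 2*log(3) + log(2)
K′(t) = -7*e^(t)/(7*e^(t) - 9)
K′′(t) = 63*e^(t)/(49*e^(2*t) - 126*e^(t) + 81)

κ_2 = K′′(0) = 63/4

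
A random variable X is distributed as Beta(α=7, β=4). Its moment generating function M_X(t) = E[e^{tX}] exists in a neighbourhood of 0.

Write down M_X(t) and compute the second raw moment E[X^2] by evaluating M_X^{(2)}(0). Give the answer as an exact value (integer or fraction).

E[X^2] = D^2[M](0) = 14/33

M_X(t) = ₁F₁(7; 11; t)
D^2[M](t) = 14*₁F₁(9; 13; t)/33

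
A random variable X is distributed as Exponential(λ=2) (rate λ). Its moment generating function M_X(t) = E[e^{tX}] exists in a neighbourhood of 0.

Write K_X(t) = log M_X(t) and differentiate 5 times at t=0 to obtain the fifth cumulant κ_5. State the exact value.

κ_5 = K^(5)(0) = 3/4

M_X(t) = 2/(2 - t)
K_X(t) = log M_X(t) = -log(2 - t) + log(2)
K^(5)(t) = -24/(t^5 - 10*t^4 + 40*t^3 - 80*t^2 + 80*t - 32)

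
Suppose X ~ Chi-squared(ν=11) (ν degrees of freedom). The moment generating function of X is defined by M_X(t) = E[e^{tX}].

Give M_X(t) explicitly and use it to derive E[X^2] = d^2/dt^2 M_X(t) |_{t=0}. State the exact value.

M_X(t) = (1 - 2*t)^(-11/2)
dM/dt = 11/(64*t^6*√(1 - 2*t) - 192*t^5*√(1 - 2*t) + 240*t^4*√(1 - 2*t) - 160*t^3*√(1 - 2*t) + 60*t^2*√(1 - 2*t) - 12*t*√(1 - 2*t) + √(1 - 2*t))
d^2M/dt^2 = -143/(128*t^7*√(1 - 2*t) - 448*t^6*√(1 - 2*t) + 672*t^5*√(1 - 2*t) - 560*t^4*√(1 - 2*t) + 280*t^3*√(1 - 2*t) - 84*t^2*√(1 - 2*t) + 14*t*√(1 - 2*t) - √(1 - 2*t))

E[X^2] = d^2M/dt^2 |_{t=0} = 143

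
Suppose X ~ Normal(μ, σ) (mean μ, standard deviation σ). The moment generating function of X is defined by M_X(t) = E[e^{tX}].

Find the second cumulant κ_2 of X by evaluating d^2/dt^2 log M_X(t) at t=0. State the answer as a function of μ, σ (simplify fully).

κ_2 = K^(2)(0) = σ^2

M_X(t) = e^(μ*t + σ^2*t^2/2)
K_X(t) = log M_X(t) = μ*t + σ^2*t^2/2
K^(2)(t) = σ^2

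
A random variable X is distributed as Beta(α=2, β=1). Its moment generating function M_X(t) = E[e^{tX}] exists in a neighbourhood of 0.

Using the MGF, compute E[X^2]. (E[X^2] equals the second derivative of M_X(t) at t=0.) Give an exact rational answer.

M_X(t) = ₁F₁(2; 3; t)
M^(2)(t) = ₁F₁(4; 5; t)/2

E[X^2] = M^(2)(0) = 1/2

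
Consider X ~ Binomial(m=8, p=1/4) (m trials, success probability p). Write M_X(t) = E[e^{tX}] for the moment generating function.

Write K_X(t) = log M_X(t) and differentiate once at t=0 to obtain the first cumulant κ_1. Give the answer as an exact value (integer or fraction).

κ_1 = K^(1)(0) = 2

M_X(t) = (e^(t)/4 + 3/4)^8
K_X(t) = log M_X(t) = 8*log(e^(t)/4 + 3/4)
K^(1)(t) = 8*e^(t)/(e^(t) + 3)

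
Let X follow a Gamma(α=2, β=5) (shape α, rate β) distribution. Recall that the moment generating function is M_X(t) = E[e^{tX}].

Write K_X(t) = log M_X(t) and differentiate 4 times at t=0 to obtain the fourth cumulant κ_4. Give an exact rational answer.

M_X(t) = 25/(5 - t)^2
K_X(t) = log M_X(t) = -2*log(5 - t) + 2*log(5)
K′(t) = -2/(t - 5)
K′′(t) = 2/(t^2 - 10*t + 25)
K′′′(t) = -4/(t^3 - 15*t^2 + 75*t - 125)
K′′′′(t) = 12/(t^4 - 20*t^3 + 150*t^2 - 500*t + 625)

κ_4 = K′′′′(0) = 12/625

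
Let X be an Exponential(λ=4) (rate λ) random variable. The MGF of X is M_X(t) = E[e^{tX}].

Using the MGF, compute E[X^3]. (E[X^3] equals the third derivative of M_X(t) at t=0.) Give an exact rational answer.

M_X(t) = 4/(4 - t)
M^(3)(t) = 24/(t^4 - 16*t^3 + 96*t^2 - 256*t + 256)

E[X^3] = M^(3)(0) = 3/32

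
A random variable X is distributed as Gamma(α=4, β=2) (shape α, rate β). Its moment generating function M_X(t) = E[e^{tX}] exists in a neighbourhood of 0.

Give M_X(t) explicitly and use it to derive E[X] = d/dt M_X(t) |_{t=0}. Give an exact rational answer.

E[X] = D[M](0) = 2

M_X(t) = 16/(2 - t)^4
D[M](t) = -64/(t^5 - 10*t^4 + 40*t^3 - 80*t^2 + 80*t - 32)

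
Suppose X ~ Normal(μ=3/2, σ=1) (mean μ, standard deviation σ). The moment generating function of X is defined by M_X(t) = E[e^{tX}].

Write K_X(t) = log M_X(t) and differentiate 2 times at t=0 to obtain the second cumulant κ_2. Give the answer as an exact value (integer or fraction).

κ_2 = D^2[K](0) = 1

M_X(t) = e^(t^2/2 + 3*t/2)
K_X(t) = log M_X(t) = t^2/2 + 3*t/2
D^2[K](t) = 1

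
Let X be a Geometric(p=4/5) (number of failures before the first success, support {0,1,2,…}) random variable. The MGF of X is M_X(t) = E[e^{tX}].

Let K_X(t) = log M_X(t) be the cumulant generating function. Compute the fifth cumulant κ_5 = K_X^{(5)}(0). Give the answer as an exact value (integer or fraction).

M_X(t) = 4/(5*(1 - e^(t)/5))
K_X(t) = log M_X(t) = -log(1 - e^(t)/5) - log(5) + 2*log(2)
dK/dt = -e^(t)/(e^(t) - 5)
d^2K/dt^2 = 5*e^(t)/(e^(2*t) - 10*e^(t) + 25)
d^3K/dt^3 = (-5*e^(2*t) - 25*e^(t))/(e^(3*t) - 15*e^(2*t) + 75*e^(t) - 125)
d^4K/dt^4 = (5*e^(3*t) + 100*e^(2*t) + 125*e^(t))/(e^(4*t) - 20*e^(3*t) + 150*e^(2*t) - 500*e^(t) + 625)
d^5K/dt^5 = (-5*e^(4*t) - 275*e^(3*t) - 1375*e^(2*t) - 625*e^(t))/(e^(5*t) - 25*e^(4*t) + 250*e^(3*t) - 1250*e^(2*t) + 3125*e^(t) - 3125)

κ_5 = d^5K/dt^5 |_{t=0} = 285/128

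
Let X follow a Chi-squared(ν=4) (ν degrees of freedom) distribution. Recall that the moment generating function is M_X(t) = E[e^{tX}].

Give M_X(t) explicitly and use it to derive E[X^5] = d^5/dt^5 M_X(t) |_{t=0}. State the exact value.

E[X^5] = M′′′′′(0) = 23040

M_X(t) = (1 - 2*t)^(-2)
M′(t) = -4/(8*t^3 - 12*t^2 + 6*t - 1)
M′′(t) = 24/(16*t^4 - 32*t^3 + 24*t^2 - 8*t + 1)
M′′′(t) = -192/(32*t^5 - 80*t^4 + 80*t^3 - 40*t^2 + 10*t - 1)
M′′′′(t) = 1920/(64*t^6 - 192*t^5 + 240*t^4 - 160*t^3 + 60*t^2 - 12*t + 1)
M′′′′′(t) = -23040/(128*t^7 - 448*t^6 + 672*t^5 - 560*t^4 + 280*t^3 - 84*t^2 + 14*t - 1)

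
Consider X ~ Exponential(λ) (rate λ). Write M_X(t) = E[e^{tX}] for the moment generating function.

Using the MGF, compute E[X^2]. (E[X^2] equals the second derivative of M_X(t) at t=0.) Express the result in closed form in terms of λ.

M_X(t) = λ/(λ - t)
M′(t) = λ/(λ^2 - 2*λ*t + t^2)
M′′(t) = -2*λ/(-λ^3 + 3*λ^2*t - 3*λ*t^2 + t^3)

E[X^2] = M′′(0) = 2/λ^2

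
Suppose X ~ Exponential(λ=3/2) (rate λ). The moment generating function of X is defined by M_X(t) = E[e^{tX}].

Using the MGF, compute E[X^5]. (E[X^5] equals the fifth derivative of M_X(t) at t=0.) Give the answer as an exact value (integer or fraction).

E[X^5] = M^(5)(0) = 1280/81

M_X(t) = 3/(2*(3/2 - t))
M^(5)(t) = 11520/(64*t^6 - 576*t^5 + 2160*t^4 - 4320*t^3 + 4860*t^2 - 2916*t + 729)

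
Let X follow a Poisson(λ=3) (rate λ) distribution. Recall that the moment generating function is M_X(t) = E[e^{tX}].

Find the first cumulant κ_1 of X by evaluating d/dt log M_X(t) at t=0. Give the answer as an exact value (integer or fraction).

κ_1 = D[K](0) = 3

M_X(t) = e^(3*e^(t) - 3)
K_X(t) = log M_X(t) = 3*e^(t) - 3
D[K](t) = 3*e^(t)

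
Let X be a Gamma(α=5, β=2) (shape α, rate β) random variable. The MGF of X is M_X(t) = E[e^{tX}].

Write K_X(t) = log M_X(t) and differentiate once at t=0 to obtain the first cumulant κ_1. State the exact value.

M_X(t) = 32/(2 - t)^5
K_X(t) = log M_X(t) = -5*log(2 - t) + 5*log(2)
dK/dt = -5/(t - 2)

κ_1 = dK/dt |_{t=0} = 5/2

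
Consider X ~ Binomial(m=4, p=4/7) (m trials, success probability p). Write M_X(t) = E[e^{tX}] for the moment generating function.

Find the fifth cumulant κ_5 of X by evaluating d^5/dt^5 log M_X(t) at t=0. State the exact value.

M_X(t) = (4*e^(t)/7 + 3/7)^4
K_X(t) = log M_X(t) = 4*log(4*e^(t)/7 + 3/7)
K′(t) = 16*e^(t)/(4*e^(t) + 3)
K′′(t) = 48*e^(t)/(16*e^(2*t) + 24*e^(t) + 9)
K′′′(t) = (-192*e^(2*t) + 144*e^(t))/(64*e^(3*t) + 144*e^(2*t) + 108*e^(t) + 27)
K′′′′(t) = (768*e^(3*t) - 2304*e^(2*t) + 432*e^(t))/(256*e^(4*t) + 768*e^(3*t) + 864*e^(2*t) + 432*e^(t) + 81)
K′′′′′(t) = (-3072*e^(4*t) + 25344*e^(3*t) - 19008*e^(2*t) + 1296*e^(t))/(1024*e^(5*t) + 3840*e^(4*t) + 5760*e^(3*t) + 4320*e^(2*t) + 1620*e^(t) + 243)

κ_5 = K′′′′′(0) = 4560/16807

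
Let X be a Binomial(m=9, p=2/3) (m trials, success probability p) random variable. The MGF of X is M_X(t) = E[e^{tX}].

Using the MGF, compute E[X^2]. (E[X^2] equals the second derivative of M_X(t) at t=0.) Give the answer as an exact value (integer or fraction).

M_X(t) = (2*e^(t)/3 + 1/3)^9

E[X^2] = D^2[M](0) = 38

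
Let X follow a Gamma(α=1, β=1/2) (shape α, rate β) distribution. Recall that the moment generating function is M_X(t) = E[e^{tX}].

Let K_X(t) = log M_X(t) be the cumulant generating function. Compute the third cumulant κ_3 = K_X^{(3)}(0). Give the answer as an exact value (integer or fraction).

M_X(t) = 1/(2*(1/2 - t))
K_X(t) = log M_X(t) = -log(1/2 - t) - log(2)
K^(3)(t) = -16/(8*t^3 - 12*t^2 + 6*t - 1)

κ_3 = K^(3)(0) = 16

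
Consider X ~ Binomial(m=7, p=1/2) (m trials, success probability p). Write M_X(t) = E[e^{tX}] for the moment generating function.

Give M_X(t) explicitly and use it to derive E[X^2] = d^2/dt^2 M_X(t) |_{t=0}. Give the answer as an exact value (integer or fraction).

M_X(t) = (e^(t)/2 + 1/2)^7
M′(t) = 7*e^(7*t)/128 + 21*e^(6*t)/64 + 105*e^(5*t)/128 + 35*e^(4*t)/32 + 105*e^(3*t)/128 + 21*e^(2*t)/64 + 7*e^(t)/128
M′′(t) = 49*e^(7*t)/128 + 63*e^(6*t)/32 + 525*e^(5*t)/128 + 35*e^(4*t)/8 + 315*e^(3*t)/128 + 21*e^(2*t)/32 + 7*e^(t)/128

E[X^2] = M′′(0) = 14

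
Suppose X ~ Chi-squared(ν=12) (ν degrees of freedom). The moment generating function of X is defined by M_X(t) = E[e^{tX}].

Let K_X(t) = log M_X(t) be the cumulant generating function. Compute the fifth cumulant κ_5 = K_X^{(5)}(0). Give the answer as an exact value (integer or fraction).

M_X(t) = (1 - 2*t)^(-6)
K_X(t) = log M_X(t) = -6*log(1 - 2*t)
K′(t) = -12/(2*t - 1)
K′′(t) = 24/(4*t^2 - 4*t + 1)
K′′′(t) = -96/(8*t^3 - 12*t^2 + 6*t - 1)
K′′′′(t) = 576/(16*t^4 - 32*t^3 + 24*t^2 - 8*t + 1)
K′′′′′(t) = -4608/(32*t^5 - 80*t^4 + 80*t^3 - 40*t^2 + 10*t - 1)

κ_5 = K′′′′′(0) = 4608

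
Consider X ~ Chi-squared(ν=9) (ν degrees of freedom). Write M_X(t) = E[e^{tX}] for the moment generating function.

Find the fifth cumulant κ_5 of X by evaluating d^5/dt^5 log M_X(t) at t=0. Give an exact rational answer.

M_X(t) = (1 - 2*t)^(-9/2)
K_X(t) = log M_X(t) = -9*log(1 - 2*t)/2
D^5[K](t) = -3456/(32*t^5 - 80*t^4 + 80*t^3 - 40*t^2 + 10*t - 1)

κ_5 = D^5[K](0) = 3456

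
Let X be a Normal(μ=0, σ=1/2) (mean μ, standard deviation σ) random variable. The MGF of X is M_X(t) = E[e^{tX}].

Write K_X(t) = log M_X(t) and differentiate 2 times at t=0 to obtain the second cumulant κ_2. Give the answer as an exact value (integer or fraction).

κ_2 = d^2K/dt^2 |_{t=0} = 1/4

M_X(t) = e^(t^2/8)
K_X(t) = log M_X(t) = t^2/8
dK/dt = t/4
d^2K/dt^2 = 1/4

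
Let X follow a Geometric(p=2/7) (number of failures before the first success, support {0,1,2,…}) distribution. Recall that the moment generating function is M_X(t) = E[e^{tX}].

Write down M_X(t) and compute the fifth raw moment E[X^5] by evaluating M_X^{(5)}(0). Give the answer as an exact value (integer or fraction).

M_X(t) = 2/(7*(1 - 5*e^(t)/7))
dM/dt = 10*e^(t)/(25*e^(2*t) - 70*e^(t) + 49)
d^2M/dt^2 = (-50*e^(2*t) - 70*e^(t))/(125*e^(3*t) - 525*e^(2*t) + 735*e^(t) - 343)
d^3M/dt^3 = (250*e^(3*t) + 1400*e^(2*t) + 490*e^(t))/(625*e^(4*t) - 3500*e^(3*t) + 7350*e^(2*t) - 6860*e^(t) + 2401)
d^4M/dt^4 = (-1250*e^(4*t) - 19250*e^(3*t) - 26950*e^(2*t) - 3430*e^(t))/(3125*e^(5*t) - 21875*e^(4*t) + 61250*e^(3*t) - 85750*e^(2*t) + 60025*e^(t) - 16807)

E[X^5] = d^5M/dt^5 |_{t=0} = 47255/2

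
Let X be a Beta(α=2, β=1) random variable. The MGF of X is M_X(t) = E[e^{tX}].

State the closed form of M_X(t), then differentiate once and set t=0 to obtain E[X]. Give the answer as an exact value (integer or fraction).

E[X] = M^(1)(0) = 2/3

M_X(t) = ₁F₁(2; 3; t)
M^(1)(t) = 2*₁F₁(3; 4; t)/3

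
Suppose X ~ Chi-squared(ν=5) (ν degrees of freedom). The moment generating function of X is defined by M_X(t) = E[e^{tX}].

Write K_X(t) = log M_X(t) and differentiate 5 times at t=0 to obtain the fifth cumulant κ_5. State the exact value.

M_X(t) = (1 - 2*t)^(-5/2)
K_X(t) = log M_X(t) = -5*log(1 - 2*t)/2
K^(5)(t) = -1920/(32*t^5 - 80*t^4 + 80*t^3 - 40*t^2 + 10*t - 1)

κ_5 = K^(5)(0) = 1920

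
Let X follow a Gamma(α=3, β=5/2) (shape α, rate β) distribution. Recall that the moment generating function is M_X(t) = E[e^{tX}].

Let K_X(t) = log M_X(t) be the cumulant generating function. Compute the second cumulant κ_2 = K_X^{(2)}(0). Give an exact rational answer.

M_X(t) = 125/(8*(5/2 - t)^3)
K_X(t) = log M_X(t) = -3*log(5/2 - t) - 3*log(2) + 3*log(5)
D^2[K](t) = 12/(4*t^2 - 20*t + 25)

κ_2 = D^2[K](0) = 12/25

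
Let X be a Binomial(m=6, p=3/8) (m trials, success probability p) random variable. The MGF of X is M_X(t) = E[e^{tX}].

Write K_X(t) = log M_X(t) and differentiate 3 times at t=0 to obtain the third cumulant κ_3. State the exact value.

κ_3 = K′′′(0) = 45/128

M_X(t) = (3*e^(t)/8 + 5/8)^6
K_X(t) = log M_X(t) = 6*log(3*e^(t)/8 + 5/8)
K′(t) = 18*e^(t)/(3*e^(t) + 5)
K′′(t) = 90*e^(t)/(9*e^(2*t) + 30*e^(t) + 25)
K′′′(t) = (-270*e^(2*t) + 450*e^(t))/(27*e^(3*t) + 135*e^(2*t) + 225*e^(t) + 125)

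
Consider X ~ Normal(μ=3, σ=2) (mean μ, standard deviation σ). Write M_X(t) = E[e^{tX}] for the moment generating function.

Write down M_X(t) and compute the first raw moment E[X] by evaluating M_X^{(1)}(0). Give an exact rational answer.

M_X(t) = e^(2*t^2 + 3*t)
M^(1)(t) = 4*t*e^(3*t)*e^(2*t^2) + 3*e^(3*t)*e^(2*t^2)

E[X] = M^(1)(0) = 3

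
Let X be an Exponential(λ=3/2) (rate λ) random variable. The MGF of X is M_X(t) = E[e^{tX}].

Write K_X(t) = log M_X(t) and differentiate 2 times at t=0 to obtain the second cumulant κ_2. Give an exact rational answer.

M_X(t) = 3/(2*(3/2 - t))
K_X(t) = log M_X(t) = -log(3/2 - t) - log(2) + log(3)
K′(t) = -2/(2*t - 3)
K′′(t) = 4/(4*t^2 - 12*t + 9)

κ_2 = K′′(0) = 4/9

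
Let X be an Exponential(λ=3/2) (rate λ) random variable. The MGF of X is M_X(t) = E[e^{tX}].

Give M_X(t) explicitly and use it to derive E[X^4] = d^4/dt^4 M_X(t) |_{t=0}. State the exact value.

E[X^4] = D^4[M](0) = 128/27

M_X(t) = 3/(2*(3/2 - t))
D^4[M](t) = -1152/(32*t^5 - 240*t^4 + 720*t^3 - 1080*t^2 + 810*t - 243)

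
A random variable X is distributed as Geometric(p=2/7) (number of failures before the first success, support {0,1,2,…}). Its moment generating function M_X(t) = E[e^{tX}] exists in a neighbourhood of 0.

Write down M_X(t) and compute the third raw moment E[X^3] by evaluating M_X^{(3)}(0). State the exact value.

E[X^3] = M^(3)(0) = 535/4

M_X(t) = 2/(7*(1 - 5*e^(t)/7))
M^(3)(t) = (250*e^(3*t) + 1400*e^(2*t) + 490*e^(t))/(625*e^(4*t) - 3500*e^(3*t) + 7350*e^(2*t) - 6860*e^(t) + 2401)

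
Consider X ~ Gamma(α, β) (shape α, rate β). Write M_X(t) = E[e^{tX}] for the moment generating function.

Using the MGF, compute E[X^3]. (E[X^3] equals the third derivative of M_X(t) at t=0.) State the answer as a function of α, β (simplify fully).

E[X^3] = M^(3)(0) = α*(α^2 + 3*α + 2)/β^3

M_X(t) = (β/(β - t))^α
M^(3)(t) = (-α^3*β^α*(1/(β - t))^α - 3*α^2*β^α*(1/(β - t))^α - 2*α*β^α*(1/(β - t))^α)/(-β^3 + 3*β^2*t - 3*β*t^2 + t^3)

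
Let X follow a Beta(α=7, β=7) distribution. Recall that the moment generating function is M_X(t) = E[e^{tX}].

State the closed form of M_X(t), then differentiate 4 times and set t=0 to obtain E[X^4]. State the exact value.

E[X^4] = M′′′′(0) = 3/34

M_X(t) = ₁F₁(7; 14; t)
M′(t) = ₁F₁(8; 15; t)/2
M′′(t) = 4*₁F₁(9; 16; t)/15
M′′′(t) = 3*₁F₁(10; 17; t)/20
M′′′′(t) = 3*₁F₁(11; 18; t)/34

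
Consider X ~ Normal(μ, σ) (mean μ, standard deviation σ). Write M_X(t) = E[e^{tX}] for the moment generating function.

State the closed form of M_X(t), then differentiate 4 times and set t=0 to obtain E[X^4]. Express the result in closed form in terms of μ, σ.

E[X^4] = M′′′′(0) = μ^4 + 6*μ^2*σ^2 + 3*σ^4

M_X(t) = e^(μ*t + σ^2*t^2/2)
M′(t) = μ*e^(μ*t)*e^(σ^2*t^2/2) + σ^2*t*e^(μ*t)*e^(σ^2*t^2/2)
M′′(t) = μ^2*e^(μ*t)*e^(σ^2*t^2/2) + 2*μ*σ^2*t*e^(μ*t)*e^(σ^2*t^2/2) + σ^4*t^2*e^(μ*t)*e^(σ^2*t^2/2) + σ^2*e^(μ*t)*e^(σ^2*t^2/2)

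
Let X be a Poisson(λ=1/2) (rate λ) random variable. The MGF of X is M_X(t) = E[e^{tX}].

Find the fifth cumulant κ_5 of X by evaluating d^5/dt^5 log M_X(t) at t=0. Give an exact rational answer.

M_X(t) = e^(e^(t)/2 - 1/2)
K_X(t) = log M_X(t) = e^(t)/2 - 1/2
dK/dt = e^(t)/2
d^2K/dt^2 = e^(t)/2
d^3K/dt^3 = e^(t)/2
d^4K/dt^4 = e^(t)/2
d^5K/dt^5 = e^(t)/2

κ_5 = d^5K/dt^5 |_{t=0} = 1/2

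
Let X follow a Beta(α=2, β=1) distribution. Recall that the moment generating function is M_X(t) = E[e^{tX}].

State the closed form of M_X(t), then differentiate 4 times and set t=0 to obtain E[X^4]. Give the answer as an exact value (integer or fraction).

E[X^4] = M′′′′(0) = 1/3

M_X(t) = ₁F₁(2; 3; t)
M′(t) = 2*₁F₁(3; 4; t)/3
M′′(t) = ₁F₁(4; 5; t)/2
M′′′(t) = 2*₁F₁(5; 6; t)/5
M′′′′(t) = ₁F₁(6; 7; t)/3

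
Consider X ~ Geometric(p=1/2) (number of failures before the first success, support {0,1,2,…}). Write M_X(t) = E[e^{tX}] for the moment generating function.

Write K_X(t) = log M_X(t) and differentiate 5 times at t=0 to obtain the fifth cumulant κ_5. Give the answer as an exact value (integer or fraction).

M_X(t) = 1/(2*(1 - e^(t)/2))
K_X(t) = log M_X(t) = -log(1 - e^(t)/2) - log(2)
dK/dt = -e^(t)/(e^(t) - 2)
d^2K/dt^2 = 2*e^(t)/(e^(2*t) - 4*e^(t) + 4)
d^3K/dt^3 = (-2*e^(2*t) - 4*e^(t))/(e^(3*t) - 6*e^(2*t) + 12*e^(t) - 8)
d^4K/dt^4 = (2*e^(3*t) + 16*e^(2*t) + 8*e^(t))/(e^(4*t) - 8*e^(3*t) + 24*e^(2*t) - 32*e^(t) + 16)
d^5K/dt^5 = (-2*e^(4*t) - 44*e^(3*t) - 88*e^(2*t) - 16*e^(t))/(e^(5*t) - 10*e^(4*t) + 40*e^(3*t) - 80*e^(2*t) + 80*e^(t) - 32)

κ_5 = d^5K/dt^5 |_{t=0} = 150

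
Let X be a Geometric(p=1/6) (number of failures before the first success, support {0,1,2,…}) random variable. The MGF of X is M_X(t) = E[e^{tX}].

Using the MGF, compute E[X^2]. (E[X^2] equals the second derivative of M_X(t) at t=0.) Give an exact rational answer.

E[X^2] = D^2[M](0) = 55

M_X(t) = 1/(6*(1 - 5*e^(t)/6))
D^2[M](t) = (-25*e^(2*t) - 30*e^(t))/(125*e^(3*t) - 450*e^(2*t) + 540*e^(t) - 216)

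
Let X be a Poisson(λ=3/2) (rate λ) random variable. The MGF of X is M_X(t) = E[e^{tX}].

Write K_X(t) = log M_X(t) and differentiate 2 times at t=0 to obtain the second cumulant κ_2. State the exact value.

κ_2 = D^2[K](0) = 3/2

M_X(t) = e^(3*e^(t)/2 - 3/2)
K_X(t) = log M_X(t) = 3*e^(t)/2 - 3/2
D^2[K](t) = 3*e^(t)/2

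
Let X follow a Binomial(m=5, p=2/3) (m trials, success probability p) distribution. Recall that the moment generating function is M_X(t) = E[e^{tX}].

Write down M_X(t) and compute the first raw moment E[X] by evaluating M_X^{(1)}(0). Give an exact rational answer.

M_X(t) = (2*e^(t)/3 + 1/3)^5
D[M](t) = 160*e^(5*t)/243 + 320*e^(4*t)/243 + 80*e^(3*t)/81 + 80*e^(2*t)/243 + 10*e^(t)/243

E[X] = D[M](0) = 10/3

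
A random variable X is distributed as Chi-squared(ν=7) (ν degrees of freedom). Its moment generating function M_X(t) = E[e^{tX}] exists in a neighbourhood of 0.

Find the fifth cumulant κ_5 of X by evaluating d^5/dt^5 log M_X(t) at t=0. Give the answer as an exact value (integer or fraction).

κ_5 = K′′′′′(0) = 2688

M_X(t) = (1 - 2*t)^(-7/2)
K_X(t) = log M_X(t) = -7*log(1 - 2*t)/2
K′(t) = -7/(2*t - 1)
K′′(t) = 14/(4*t^2 - 4*t + 1)
K′′′(t) = -56/(8*t^3 - 12*t^2 + 6*t - 1)
K′′′′(t) = 336/(16*t^4 - 32*t^3 + 24*t^2 - 8*t + 1)
K′′′′′(t) = -2688/(32*t^5 - 80*t^4 + 80*t^3 - 40*t^2 + 10*t - 1)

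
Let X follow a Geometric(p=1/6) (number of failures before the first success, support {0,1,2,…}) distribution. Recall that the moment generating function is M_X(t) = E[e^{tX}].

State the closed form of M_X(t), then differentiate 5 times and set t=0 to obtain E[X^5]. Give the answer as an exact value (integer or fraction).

M_X(t) = 1/(6*(1 - 5*e^(t)/6))

E[X^5] = D^5[M](0) = 544505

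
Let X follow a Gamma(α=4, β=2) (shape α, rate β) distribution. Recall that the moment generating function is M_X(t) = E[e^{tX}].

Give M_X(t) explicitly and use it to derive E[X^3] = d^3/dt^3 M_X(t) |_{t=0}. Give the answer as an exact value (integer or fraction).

E[X^3] = M′′′(0) = 15

M_X(t) = 16/(2 - t)^4
M′(t) = -64/(t^5 - 10*t^4 + 40*t^3 - 80*t^2 + 80*t - 32)
M′′(t) = 320/(t^6 - 12*t^5 + 60*t^4 - 160*t^3 + 240*t^2 - 192*t + 64)
M′′′(t) = -1920/(t^7 - 14*t^6 + 84*t^5 - 280*t^4 + 560*t^3 - 672*t^2 + 448*t - 128)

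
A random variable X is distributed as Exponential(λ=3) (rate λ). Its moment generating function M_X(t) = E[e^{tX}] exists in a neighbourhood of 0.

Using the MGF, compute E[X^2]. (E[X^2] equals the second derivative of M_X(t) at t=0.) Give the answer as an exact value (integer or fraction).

E[X^2] = d^2M/dt^2 |_{t=0} = 2/9

M_X(t) = 3/(3 - t)
dM/dt = 3/(t^2 - 6*t + 9)
d^2M/dt^2 = -6/(t^3 - 9*t^2 + 27*t - 27)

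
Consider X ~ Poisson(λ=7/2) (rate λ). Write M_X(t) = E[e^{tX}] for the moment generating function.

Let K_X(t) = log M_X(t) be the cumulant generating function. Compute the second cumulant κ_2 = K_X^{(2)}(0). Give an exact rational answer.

M_X(t) = e^(7*e^(t)/2 - 7/2)
K_X(t) = log M_X(t) = 7*e^(t)/2 - 7/2
dK/dt = 7*e^(t)/2
d^2K/dt^2 = 7*e^(t)/2

κ_2 = d^2K/dt^2 |_{t=0} = 7/2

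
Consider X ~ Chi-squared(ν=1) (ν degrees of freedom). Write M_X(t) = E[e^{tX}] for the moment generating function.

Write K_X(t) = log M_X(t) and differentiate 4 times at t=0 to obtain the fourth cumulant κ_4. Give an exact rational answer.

M_X(t) = 1/√(1 - 2*t)
K_X(t) = log M_X(t) = -log(1 - 2*t)/2
D^4[K](t) = 48/(16*t^4 - 32*t^3 + 24*t^2 - 8*t + 1)

κ_4 = D^4[K](0) = 48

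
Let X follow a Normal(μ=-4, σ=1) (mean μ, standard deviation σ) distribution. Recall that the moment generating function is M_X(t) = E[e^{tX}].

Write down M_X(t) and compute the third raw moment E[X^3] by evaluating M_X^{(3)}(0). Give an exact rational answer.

E[X^3] = M^(3)(0) = -76

M_X(t) = e^(t^2/2 - 4*t)
M^(3)(t) = (t^3*e^(t^2/2) - 12*t^2*e^(t^2/2) + 51*t*e^(t^2/2) - 76*e^(t^2/2))*e^(-4*t)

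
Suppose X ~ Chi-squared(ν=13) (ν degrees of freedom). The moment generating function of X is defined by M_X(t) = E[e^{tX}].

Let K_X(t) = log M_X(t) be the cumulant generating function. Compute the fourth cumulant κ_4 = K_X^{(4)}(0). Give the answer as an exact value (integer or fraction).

κ_4 = K′′′′(0) = 624

M_X(t) = (1 - 2*t)^(-13/2)
K_X(t) = log M_X(t) = -13*log(1 - 2*t)/2
K′(t) = -13/(2*t - 1)
K′′(t) = 26/(4*t^2 - 4*t + 1)
K′′′(t) = -104/(8*t^3 - 12*t^2 + 6*t - 1)
K′′′′(t) = 624/(16*t^4 - 32*t^3 + 24*t^2 - 8*t + 1)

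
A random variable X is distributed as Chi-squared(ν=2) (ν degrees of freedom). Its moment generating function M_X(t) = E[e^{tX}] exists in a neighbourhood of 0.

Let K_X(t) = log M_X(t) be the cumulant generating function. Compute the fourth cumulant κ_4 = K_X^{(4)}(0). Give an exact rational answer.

M_X(t) = 1/(1 - 2*t)
K_X(t) = log M_X(t) = -log(1 - 2*t)
dK/dt = -2/(2*t - 1)
d^2K/dt^2 = 4/(4*t^2 - 4*t + 1)
d^3K/dt^3 = -16/(8*t^3 - 12*t^2 + 6*t - 1)
d^4K/dt^4 = 96/(16*t^4 - 32*t^3 + 24*t^2 - 8*t + 1)

κ_4 = d^4K/dt^4 |_{t=0} = 96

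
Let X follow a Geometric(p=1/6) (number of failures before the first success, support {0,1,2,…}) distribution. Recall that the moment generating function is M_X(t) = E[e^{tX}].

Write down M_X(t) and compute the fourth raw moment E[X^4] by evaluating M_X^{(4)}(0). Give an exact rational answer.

E[X^4] = D^4[M](0) = 19855

M_X(t) = 1/(6*(1 - 5*e^(t)/6))
D^4[M](t) = (-625*e^(4*t) - 8250*e^(3*t) - 9900*e^(2*t) - 1080*e^(t))/(3125*e^(5*t) - 18750*e^(4*t) + 45000*e^(3*t) - 54000*e^(2*t) + 32400*e^(t) - 7776)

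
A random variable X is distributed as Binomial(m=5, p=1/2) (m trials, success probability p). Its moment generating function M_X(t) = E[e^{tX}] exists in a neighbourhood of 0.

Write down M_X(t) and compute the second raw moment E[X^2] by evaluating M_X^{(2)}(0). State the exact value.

M_X(t) = (e^(t)/2 + 1/2)^5
D^2[M](t) = 25*e^(5*t)/32 + 5*e^(4*t)/2 + 45*e^(3*t)/16 + 5*e^(2*t)/4 + 5*e^(t)/32

E[X^2] = D^2[M](0) = 15/2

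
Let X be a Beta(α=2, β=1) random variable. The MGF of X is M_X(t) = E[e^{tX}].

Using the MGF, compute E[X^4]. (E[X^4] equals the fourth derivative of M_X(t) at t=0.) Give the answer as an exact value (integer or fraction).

M_X(t) = ₁F₁(2; 3; t)
D^4[M](t) = ₁F₁(6; 7; t)/3

E[X^4] = D^4[M](0) = 1/3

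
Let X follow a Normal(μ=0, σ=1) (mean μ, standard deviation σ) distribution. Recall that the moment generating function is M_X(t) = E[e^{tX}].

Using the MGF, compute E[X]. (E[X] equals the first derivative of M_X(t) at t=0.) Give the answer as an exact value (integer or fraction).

M_X(t) = e^(t^2/2)
M^(1)(t) = t*e^(t^2/2)

E[X] = M^(1)(0) = 0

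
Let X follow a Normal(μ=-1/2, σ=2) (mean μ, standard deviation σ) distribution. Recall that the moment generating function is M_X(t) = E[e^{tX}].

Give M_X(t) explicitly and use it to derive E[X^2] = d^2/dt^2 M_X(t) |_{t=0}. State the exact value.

M_X(t) = e^(2*t^2 - t/2)
M′(t) = 4*t*e^(-t/2)*e^(2*t^2) - e^(-t/2)*e^(2*t^2)/2
M′′(t) = (64*t^2*e^(2*t^2) - 16*t*e^(2*t^2) + 17*e^(2*t^2))*e^(-t/2)/4

E[X^2] = M′′(0) = 17/4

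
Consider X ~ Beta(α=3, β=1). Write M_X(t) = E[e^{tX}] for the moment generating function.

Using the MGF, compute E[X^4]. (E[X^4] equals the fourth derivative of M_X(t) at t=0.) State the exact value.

E[X^4] = M′′′′(0) = 3/7

M_X(t) = ₁F₁(3; 4; t)
M′(t) = 3*₁F₁(4; 5; t)/4
M′′(t) = 3*₁F₁(5; 6; t)/5
M′′′(t) = ₁F₁(6; 7; t)/2
M′′′′(t) = 3*₁F₁(7; 8; t)/7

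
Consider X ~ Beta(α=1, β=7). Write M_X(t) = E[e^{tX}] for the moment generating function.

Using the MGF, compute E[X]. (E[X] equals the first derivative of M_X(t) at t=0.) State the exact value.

E[X] = M^(1)(0) = 1/8

M_X(t) = ₁F₁(1; 8; t)
M^(1)(t) = ₁F₁(2; 9; t)/8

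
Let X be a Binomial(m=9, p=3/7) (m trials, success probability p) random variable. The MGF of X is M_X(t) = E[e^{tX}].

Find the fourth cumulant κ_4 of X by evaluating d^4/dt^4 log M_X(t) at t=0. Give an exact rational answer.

M_X(t) = (3*e^(t)/7 + 4/7)^9
K_X(t) = log M_X(t) = 9*log(3*e^(t)/7 + 4/7)
K^(4)(t) = (972*e^(3*t) - 5184*e^(2*t) + 1728*e^(t))/(81*e^(4*t) + 432*e^(3*t) + 864*e^(2*t) + 768*e^(t) + 256)

κ_4 = K^(4)(0) = -2484/2401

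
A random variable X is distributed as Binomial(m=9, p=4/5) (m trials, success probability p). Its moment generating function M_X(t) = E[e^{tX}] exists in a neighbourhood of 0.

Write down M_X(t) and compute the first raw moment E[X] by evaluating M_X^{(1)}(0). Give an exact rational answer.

M_X(t) = (4*e^(t)/5 + 1/5)^9

E[X] = dM/dt |_{t=0} = 36/5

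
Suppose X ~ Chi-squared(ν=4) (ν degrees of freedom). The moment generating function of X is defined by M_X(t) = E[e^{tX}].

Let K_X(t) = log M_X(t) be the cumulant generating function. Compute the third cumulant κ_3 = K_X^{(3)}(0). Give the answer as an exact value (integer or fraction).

M_X(t) = (1 - 2*t)^(-2)
K_X(t) = log M_X(t) = -2*log(1 - 2*t)
K^(3)(t) = -32/(8*t^3 - 12*t^2 + 6*t - 1)

κ_3 = K^(3)(0) = 32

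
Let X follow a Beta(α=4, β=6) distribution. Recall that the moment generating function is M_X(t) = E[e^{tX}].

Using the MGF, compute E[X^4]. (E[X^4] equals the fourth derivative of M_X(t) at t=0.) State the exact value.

M_X(t) = ₁F₁(4; 10; t)
M′(t) = 2*₁F₁(5; 11; t)/5
M′′(t) = 2*₁F₁(6; 12; t)/11
M′′′(t) = ₁F₁(7; 13; t)/11
M′′′′(t) = 7*₁F₁(8; 14; t)/143

E[X^4] = M′′′′(0) = 7/143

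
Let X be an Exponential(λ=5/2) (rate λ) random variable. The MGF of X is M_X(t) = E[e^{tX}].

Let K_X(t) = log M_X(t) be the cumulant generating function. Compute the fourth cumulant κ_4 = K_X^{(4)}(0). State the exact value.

κ_4 = d^4K/dt^4 |_{t=0} = 96/625

M_X(t) = 5/(2*(5/2 - t))
K_X(t) = log M_X(t) = -log(5/2 - t) - log(2) + log(5)
dK/dt = -2/(2*t - 5)
d^2K/dt^2 = 4/(4*t^2 - 20*t + 25)
d^3K/dt^3 = -16/(8*t^3 - 60*t^2 + 150*t - 125)
d^4K/dt^4 = 96/(16*t^4 - 160*t^3 + 600*t^2 - 1000*t + 625)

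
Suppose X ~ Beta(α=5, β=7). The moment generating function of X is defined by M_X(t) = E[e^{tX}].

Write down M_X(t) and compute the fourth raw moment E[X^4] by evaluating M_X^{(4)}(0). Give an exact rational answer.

E[X^4] = M′′′′(0) = 2/39

M_X(t) = ₁F₁(5; 12; t)
M′(t) = 5*₁F₁(6; 13; t)/12
M′′(t) = 5*₁F₁(7; 14; t)/26
M′′′(t) = 5*₁F₁(8; 15; t)/52
M′′′′(t) = 2*₁F₁(9; 16; t)/39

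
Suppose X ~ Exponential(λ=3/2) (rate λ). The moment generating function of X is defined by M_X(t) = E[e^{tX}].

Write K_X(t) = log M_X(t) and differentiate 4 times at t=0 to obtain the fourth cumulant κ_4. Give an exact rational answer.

κ_4 = d^4K/dt^4 |_{t=0} = 32/27

M_X(t) = 3/(2*(3/2 - t))
K_X(t) = log M_X(t) = -log(3/2 - t) - log(2) + log(3)
dK/dt = -2/(2*t - 3)
d^2K/dt^2 = 4/(4*t^2 - 12*t + 9)
d^3K/dt^3 = -16/(8*t^3 - 36*t^2 + 54*t - 27)
d^4K/dt^4 = 96/(16*t^4 - 96*t^3 + 216*t^2 - 216*t + 81)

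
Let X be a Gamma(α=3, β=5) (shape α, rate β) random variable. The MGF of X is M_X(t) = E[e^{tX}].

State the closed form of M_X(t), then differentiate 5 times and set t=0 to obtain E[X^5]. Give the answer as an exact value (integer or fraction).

M_X(t) = 125/(5 - t)^3
M′(t) = 375/(t^4 - 20*t^3 + 150*t^2 - 500*t + 625)
M′′(t) = -1500/(t^5 - 25*t^4 + 250*t^3 - 1250*t^2 + 3125*t - 3125)
M′′′(t) = 7500/(t^6 - 30*t^5 + 375*t^4 - 2500*t^3 + 9375*t^2 - 18750*t + 15625)
M′′′′(t) = -45000/(t^7 - 35*t^6 + 525*t^5 - 4375*t^4 + 21875*t^3 - 65625*t^2 + 109375*t - 78125)
M′′′′′(t) = 315000/(t^8 - 40*t^7 + 700*t^6 - 7000*t^5 + 43750*t^4 - 175000*t^3 + 437500*t^2 - 625000*t + 390625)

E[X^5] = M′′′′′(0) = 504/625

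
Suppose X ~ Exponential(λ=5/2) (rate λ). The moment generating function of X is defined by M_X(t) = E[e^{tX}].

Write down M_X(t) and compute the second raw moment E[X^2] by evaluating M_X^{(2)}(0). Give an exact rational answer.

E[X^2] = M^(2)(0) = 8/25

M_X(t) = 5/(2*(5/2 - t))
M^(2)(t) = -40/(8*t^3 - 60*t^2 + 150*t - 125)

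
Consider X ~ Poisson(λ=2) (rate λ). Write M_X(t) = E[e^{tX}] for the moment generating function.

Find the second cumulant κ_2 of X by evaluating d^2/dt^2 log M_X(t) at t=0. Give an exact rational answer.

M_X(t) = e^(2*e^(t) - 2)
K_X(t) = log M_X(t) = 2*e^(t) - 2
dK/dt = 2*e^(t)
d^2K/dt^2 = 2*e^(t)

κ_2 = d^2K/dt^2 |_{t=0} = 2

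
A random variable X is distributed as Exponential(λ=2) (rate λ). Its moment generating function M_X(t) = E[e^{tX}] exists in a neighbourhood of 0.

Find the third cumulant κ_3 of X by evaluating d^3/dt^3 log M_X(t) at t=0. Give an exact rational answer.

M_X(t) = 2/(2 - t)
K_X(t) = log M_X(t) = -log(2 - t) + log(2)
D^3[K](t) = -2/(t^3 - 6*t^2 + 12*t - 8)

κ_3 = D^3[K](0) = 1/4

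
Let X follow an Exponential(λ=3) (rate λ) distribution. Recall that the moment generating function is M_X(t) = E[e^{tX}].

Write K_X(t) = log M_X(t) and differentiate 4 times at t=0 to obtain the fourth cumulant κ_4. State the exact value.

κ_4 = K^(4)(0) = 2/27

M_X(t) = 3/(3 - t)
K_X(t) = log M_X(t) = -log(3 - t) + log(3)
K^(4)(t) = 6/(t^4 - 12*t^3 + 54*t^2 - 108*t + 81)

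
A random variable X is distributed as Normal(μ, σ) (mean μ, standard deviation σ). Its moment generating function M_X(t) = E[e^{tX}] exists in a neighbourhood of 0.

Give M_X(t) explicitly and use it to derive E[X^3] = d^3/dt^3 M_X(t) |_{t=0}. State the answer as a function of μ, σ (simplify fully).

M_X(t) = e^(μ*t + σ^2*t^2/2)
dM/dt = μ*e^(μ*t)*e^(σ^2*t^2/2) + σ^2*t*e^(μ*t)*e^(σ^2*t^2/2)
d^2M/dt^2 = μ^2*e^(μ*t)*e^(σ^2*t^2/2) + 2*μ*σ^2*t*e^(μ*t)*e^(σ^2*t^2/2) + σ^4*t^2*e^(μ*t)*e^(σ^2*t^2/2) + σ^2*e^(μ*t)*e^(σ^2*t^2/2)

E[X^3] = d^3M/dt^3 |_{t=0} = μ*(μ^2 + 3*σ^2)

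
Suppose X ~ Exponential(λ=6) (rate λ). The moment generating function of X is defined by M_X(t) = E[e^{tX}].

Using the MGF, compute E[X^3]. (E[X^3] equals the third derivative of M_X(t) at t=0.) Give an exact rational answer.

M_X(t) = 6/(6 - t)
dM/dt = 6/(t^2 - 12*t + 36)
d^2M/dt^2 = -12/(t^3 - 18*t^2 + 108*t - 216)
d^3M/dt^3 = 36/(t^4 - 24*t^3 + 216*t^2 - 864*t + 1296)

E[X^3] = d^3M/dt^3 |_{t=0} = 1/36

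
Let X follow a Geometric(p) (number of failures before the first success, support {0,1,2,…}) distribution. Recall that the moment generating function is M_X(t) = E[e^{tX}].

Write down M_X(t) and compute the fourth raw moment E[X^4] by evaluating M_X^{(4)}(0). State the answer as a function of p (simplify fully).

M_X(t) = p/(-(1 - p)*e^(t) + 1)
dM/dt = (-p^2*e^(t) + p*e^(t))/(p^2*e^(2*t) - 2*p*e^(2*t) + 2*p*e^(t) + e^(2*t) - 2*e^(t) + 1)

E[X^4] = d^4M/dt^4 |_{t=0} = 1 - 15/p + 50/p^2 - 60/p^3 + 24/p^4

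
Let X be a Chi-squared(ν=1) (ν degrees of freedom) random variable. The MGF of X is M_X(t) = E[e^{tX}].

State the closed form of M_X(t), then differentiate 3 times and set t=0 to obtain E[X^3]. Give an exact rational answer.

E[X^3] = D^3[M](0) = 15

M_X(t) = 1/√(1 - 2*t)
D^3[M](t) = -15/(8*t^3*√(1 - 2*t) - 12*t^2*√(1 - 2*t) + 6*t*√(1 - 2*t) - √(1 - 2*t))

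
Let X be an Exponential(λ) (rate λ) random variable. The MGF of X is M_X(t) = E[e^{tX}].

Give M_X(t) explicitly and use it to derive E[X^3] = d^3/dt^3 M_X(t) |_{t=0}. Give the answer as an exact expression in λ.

M_X(t) = λ/(λ - t)
dM/dt = λ/(λ^2 - 2*λ*t + t^2)
d^2M/dt^2 = -2*λ/(-λ^3 + 3*λ^2*t - 3*λ*t^2 + t^3)
d^3M/dt^3 = 6*λ/(λ^4 - 4*λ^3*t + 6*λ^2*t^2 - 4*λ*t^3 + t^4)

E[X^3] = d^3M/dt^3 |_{t=0} = 6/λ^3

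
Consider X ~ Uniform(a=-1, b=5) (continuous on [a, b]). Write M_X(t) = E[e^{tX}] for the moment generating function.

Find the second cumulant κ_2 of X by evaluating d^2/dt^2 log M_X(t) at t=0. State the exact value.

κ_2 = d^2K/dt^2 |_{t=0} = 3

M_X(t) = (e^(5*t) - e^(-t))/(6*t)
K_X(t) = log M_X(t) = -log(t) + log(e^(5*t) - e^(-t)) - log(6)
dK/dt = (5*t*e^(6*t) + t - e^(6*t) + 1)/(t*e^(6*t) - t)
d^2K/dt^2 = (-36*t^2*e^(6*t) + e^(12*t) - 2*e^(6*t) + 1)/(t^2*e^(12*t) - 2*t^2*e^(6*t) + t^2)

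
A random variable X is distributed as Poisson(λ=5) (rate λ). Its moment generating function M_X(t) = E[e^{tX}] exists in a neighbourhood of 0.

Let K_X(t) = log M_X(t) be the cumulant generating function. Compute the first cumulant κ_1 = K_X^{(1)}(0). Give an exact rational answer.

κ_1 = dK/dt |_{t=0} = 5

M_X(t) = e^(5*e^(t) - 5)
K_X(t) = log M_X(t) = 5*e^(t) - 5
dK/dt = 5*e^(t)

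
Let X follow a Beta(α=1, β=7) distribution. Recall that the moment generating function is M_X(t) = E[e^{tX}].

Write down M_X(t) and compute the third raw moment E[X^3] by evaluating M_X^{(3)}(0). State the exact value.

E[X^3] = D^3[M](0) = 1/120

M_X(t) = ₁F₁(1; 8; t)
D^3[M](t) = ₁F₁(4; 11; t)/120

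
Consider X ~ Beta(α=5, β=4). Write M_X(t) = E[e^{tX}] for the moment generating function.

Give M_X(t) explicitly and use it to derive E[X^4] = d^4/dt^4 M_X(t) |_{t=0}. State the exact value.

E[X^4] = M^(4)(0) = 14/99

M_X(t) = ₁F₁(5; 9; t)
M^(4)(t) = 14*₁F₁(9; 13; t)/99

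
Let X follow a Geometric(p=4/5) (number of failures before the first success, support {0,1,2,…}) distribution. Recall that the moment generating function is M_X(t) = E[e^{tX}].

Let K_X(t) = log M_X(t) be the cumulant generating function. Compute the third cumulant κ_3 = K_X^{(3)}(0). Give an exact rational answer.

κ_3 = d^3K/dt^3 |_{t=0} = 15/32

M_X(t) = 4/(5*(1 - e^(t)/5))
K_X(t) = log M_X(t) = -log(1 - e^(t)/5) - log(5) + 2*log(2)
dK/dt = -e^(t)/(e^(t) - 5)
d^2K/dt^2 = 5*e^(t)/(e^(2*t) - 10*e^(t) + 25)
d^3K/dt^3 = (-5*e^(2*t) - 25*e^(t))/(e^(3*t) - 15*e^(2*t) + 75*e^(t) - 125)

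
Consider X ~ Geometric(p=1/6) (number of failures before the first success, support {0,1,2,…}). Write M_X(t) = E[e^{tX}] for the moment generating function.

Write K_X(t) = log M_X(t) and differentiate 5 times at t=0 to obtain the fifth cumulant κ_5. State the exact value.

κ_5 = K′′′′′(0) = 119130

M_X(t) = 1/(6*(1 - 5*e^(t)/6))
K_X(t) = log M_X(t) = -log(1 - 5*e^(t)/6) - log(6)
K′(t) = -5*e^(t)/(5*e^(t) - 6)
K′′(t) = 30*e^(t)/(25*e^(2*t) - 60*e^(t) + 36)
K′′′(t) = (-150*e^(2*t) - 180*e^(t))/(125*e^(3*t) - 450*e^(2*t) + 540*e^(t) - 216)
K′′′′(t) = (750*e^(3*t) + 3600*e^(2*t) + 1080*e^(t))/(625*e^(4*t) - 3000*e^(3*t) + 5400*e^(2*t) - 4320*e^(t) + 1296)
K′′′′′(t) = (-3750*e^(4*t) - 49500*e^(3*t) - 59400*e^(2*t) - 6480*e^(t))/(3125*e^(5*t) - 18750*e^(4*t) + 45000*e^(3*t) - 54000*e^(2*t) + 32400*e^(t) - 7776)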